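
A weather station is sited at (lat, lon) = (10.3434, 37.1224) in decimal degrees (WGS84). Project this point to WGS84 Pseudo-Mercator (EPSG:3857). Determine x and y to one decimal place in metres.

Web Mercator is spherical with R = a = 6378137 m.
x = R·λ = 6378137 × 0.647908106 = 4132446.665 m.
y = R·ln tan(π/4 + φ/2) = 6378137 × 0.181515004 = 1157727.561 m.

x 4132446.7 m, y 1157727.6 m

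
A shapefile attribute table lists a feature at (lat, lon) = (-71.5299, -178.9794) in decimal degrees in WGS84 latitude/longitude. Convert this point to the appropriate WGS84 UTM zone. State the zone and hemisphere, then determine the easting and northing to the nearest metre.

Zone 1S: E 430020 m, N 2062355 m

Longitude -178.9794° lies in the 6° band [-180°, -174°), giving zone 1; latitude is south of the equator, so 1S.
Zone 1 central meridian λ₀ = 6×1 − 183 = -177°; Δλ = -1.9794°.
Transverse Mercator on WGS84 with k₀ = 0.9996 gives E = 430020.280 m, N = 2062355.253 m.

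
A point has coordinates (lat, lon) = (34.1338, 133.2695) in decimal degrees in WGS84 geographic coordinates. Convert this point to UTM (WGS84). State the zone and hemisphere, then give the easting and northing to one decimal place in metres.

Zone 53N: E 340434.0 m, N 3778344.0 m

Longitude 133.2695° lies in the 6° band [132°, 138°), giving zone 53; latitude is north of the equator, so 53N.
Zone 53 central meridian λ₀ = 6×53 − 183 = 135°; Δλ = -1.7305°.
Transverse Mercator on WGS84 with k₀ = 0.9996 gives E = 340434.016 m, N = 3778344.001 m.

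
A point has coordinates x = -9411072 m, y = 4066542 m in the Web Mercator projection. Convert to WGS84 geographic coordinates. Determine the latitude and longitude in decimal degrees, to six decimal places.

lat 34.280598°, lon -84.541098°

R = 6378137 m. λ = x/R = -84.54109818°.
φ = 2·arctan(exp(y/R)) − 90° = 2·arctan(1.89189) − 90° = 34.28059799°.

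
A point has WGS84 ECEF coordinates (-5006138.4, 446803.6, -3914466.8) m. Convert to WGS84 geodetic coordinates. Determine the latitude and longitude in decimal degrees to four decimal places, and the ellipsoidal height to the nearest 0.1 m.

λ = atan2(Y, X) = 174.89979958°; p = √(X²+Y²) = 5026037.7 m.
Bowring's method on WGS84 (a = 6378137 m, b = 6356752.314 m) gives φ = -38.09949998°, h = 527.948 m.

lat -38.0995°, lon 174.8998°, h 527.9 m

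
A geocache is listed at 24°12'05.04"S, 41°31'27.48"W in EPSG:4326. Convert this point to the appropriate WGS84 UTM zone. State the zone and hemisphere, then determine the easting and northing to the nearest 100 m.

Longitude -41.5243° lies in the 6° band [-42°, -36°), giving zone 24; latitude is south of the equator, so 24S.
Zone 24 central meridian λ₀ = 6×24 − 183 = -39°; Δλ = -2.5243°.
Transverse Mercator on WGS84 with k₀ = 0.9996 gives E = 243596.436 m, N = 7321158.909 m.

Zone 24S: E 243600 m, N 7321200 m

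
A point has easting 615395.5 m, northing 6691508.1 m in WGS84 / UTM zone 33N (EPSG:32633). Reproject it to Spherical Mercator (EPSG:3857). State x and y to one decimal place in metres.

Unproject from UTM 33N (λ₀ = 15°) → φ = 60.34359988°, λ = 17.09080007°.
Web Mercator (R = 6378137 m): x = 1902539.160 m, y = 8476637.152 m.

x 1902539.2 m, y 8476637.2 m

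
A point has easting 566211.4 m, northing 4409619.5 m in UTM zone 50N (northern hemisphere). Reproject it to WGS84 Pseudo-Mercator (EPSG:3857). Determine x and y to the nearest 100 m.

x 13110500 m, y 4841800 m

Unproject from UTM 50N (λ₀ = 117°) → φ = 39.83399985°, λ = 117.77380040°.
Web Mercator (R = 6378137 m): x = 13110519.489 m, y = 4841848.832 m.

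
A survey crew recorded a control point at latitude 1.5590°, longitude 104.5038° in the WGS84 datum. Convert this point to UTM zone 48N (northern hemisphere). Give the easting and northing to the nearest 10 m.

Zone 48 central meridian λ₀ = 6×48 − 183 = 105°; Δλ = -0.4962°.
Transverse Mercator on WGS84 with k₀ = 0.9996 gives E = 444804.971 m, N = 172323.271 m.

E 444800 m, N 172320 m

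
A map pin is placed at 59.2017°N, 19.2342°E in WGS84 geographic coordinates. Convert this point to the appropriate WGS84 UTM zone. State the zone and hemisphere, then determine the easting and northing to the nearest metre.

Longitude 19.2342° lies in the 6° band [18°, 24°), giving zone 34; latitude is north of the equator, so 34N.
Zone 34 central meridian λ₀ = 6×34 − 183 = 21°; Δλ = -1.7658°.
Transverse Mercator on WGS84 with k₀ = 0.9996 gives E = 399152.248 m, N = 6563846.800 m.

Zone 34N: E 399152 m, N 6563847 m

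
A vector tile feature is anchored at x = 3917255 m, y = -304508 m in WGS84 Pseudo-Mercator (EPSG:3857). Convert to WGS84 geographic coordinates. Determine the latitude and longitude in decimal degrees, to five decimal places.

lat -2.73440°, lon 35.18930°

R = 6378137 m. λ = x/R = 35.18930038°.
φ = 2·arctan(exp(y/R)) − 90° = 2·arctan(0.95338) − 90° = -2.73440333°.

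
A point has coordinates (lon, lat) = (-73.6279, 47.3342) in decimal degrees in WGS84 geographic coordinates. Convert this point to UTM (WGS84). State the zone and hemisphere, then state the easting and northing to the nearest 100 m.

Zone 18N: E 603700 m, N 5243200 m

Longitude -73.6279° lies in the 6° band [-78°, -72°), giving zone 18; latitude is north of the equator, so 18N.
Zone 18 central meridian λ₀ = 6×18 − 183 = -75°; Δλ = +1.3721°.
Transverse Mercator on WGS84 with k₀ = 0.9996 gives E = 603661.665 m, N = 5243216.415 m.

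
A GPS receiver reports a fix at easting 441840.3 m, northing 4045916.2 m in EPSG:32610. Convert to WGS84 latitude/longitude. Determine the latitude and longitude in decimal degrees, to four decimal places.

lat 36.5569°, lon -123.6499°

Zone 10N: λ₀ = -123°, k₀ = 0.9996, false easting 500000 m.
Meridian distance M = (N − FN)/k₀ = 4047535.2 m.
Inverse transverse Mercator on WGS84 gives φ = 36.55690042°, λ = -123.64989979°.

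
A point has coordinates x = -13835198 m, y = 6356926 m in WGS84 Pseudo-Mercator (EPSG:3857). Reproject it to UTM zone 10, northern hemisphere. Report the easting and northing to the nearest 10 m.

E 407020 m, N 5481750 m

Web Mercator inverse (R = 6378137 m) → φ = 49.48129968°, λ = -124.28369822°.
UTM 10N forward: E = 407016.305 m, N = 5481753.732 m.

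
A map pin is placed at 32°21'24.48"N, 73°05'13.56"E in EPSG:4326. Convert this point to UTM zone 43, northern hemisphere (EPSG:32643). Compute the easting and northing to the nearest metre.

E 320005 m, N 3581594 m

Zone 43 central meridian λ₀ = 6×43 − 183 = 75°; Δλ = -1.9129°.
Transverse Mercator on WGS84 with k₀ = 0.9996 gives E = 320005.176 m, N = 3581593.843 m.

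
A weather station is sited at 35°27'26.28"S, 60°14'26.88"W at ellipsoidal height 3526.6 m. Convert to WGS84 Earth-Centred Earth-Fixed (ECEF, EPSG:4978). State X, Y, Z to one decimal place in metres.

WGS84: a = 6378137 m, e² = 0.006694380; N(φ) = a/√(1−e²sin²φ) = 6385333.289 m.
X = (N+h)·cosφ·cosλ = 2583052.732 m; Y = (N+h)·cosφ·sinλ = -4517720.974 m; Z = (N(1−e²)+h)·sinφ = -3681355.817 m.

X 2583052.7 m, Y -4517721.0 m, Z -3681355.8 m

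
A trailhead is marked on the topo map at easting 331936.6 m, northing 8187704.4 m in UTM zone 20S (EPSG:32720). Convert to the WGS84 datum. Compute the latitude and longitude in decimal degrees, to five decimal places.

Zone 20S: λ₀ = -63°, k₀ = 0.9996, false easting 500000 m, false northing 10000000 m.
Meridian distance M = (N − FN)/k₀ = -1813020.8 m.
Inverse transverse Mercator on WGS84 gives φ = -16.38609989°, λ = -64.57370009°.

lat -16.38610°, lon -64.57370°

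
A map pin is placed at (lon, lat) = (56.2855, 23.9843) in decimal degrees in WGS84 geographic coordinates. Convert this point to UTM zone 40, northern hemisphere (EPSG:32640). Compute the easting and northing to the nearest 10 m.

Zone 40 central meridian λ₀ = 6×40 − 183 = 57°; Δλ = -0.7145°.
Transverse Mercator on WGS84 with k₀ = 0.9996 gives E = 427317.354 m, N = 2652672.554 m.

E 427320 m, N 2652670 m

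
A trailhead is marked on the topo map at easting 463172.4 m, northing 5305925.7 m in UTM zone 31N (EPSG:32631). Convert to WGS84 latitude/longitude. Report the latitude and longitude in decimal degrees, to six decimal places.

Zone 31N: λ₀ = 3°, k₀ = 0.9996, false easting 500000 m.
Meridian distance M = (N − FN)/k₀ = 5308048.9 m.
Inverse transverse Mercator on WGS84 gives φ = 47.90560030°, λ = 2.50720043°.

lat 47.905600°, lon 2.507200°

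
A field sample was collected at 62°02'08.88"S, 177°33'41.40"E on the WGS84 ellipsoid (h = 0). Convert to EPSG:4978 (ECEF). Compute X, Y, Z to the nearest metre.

WGS84: a = 6378137 m, e² = 0.006694380; N(φ) = a/√(1−e²sin²φ) = 6394857.049 m.
X = (N+h)·cosφ·cosλ = -2995959.564 m; Y = (N+h)·cosφ·sinλ = 127584.643 m; Z = (N(1−e²)+h)·sinφ = -5610387.210 m.

X -2995960 m, Y 127585 m, Z -5610387 m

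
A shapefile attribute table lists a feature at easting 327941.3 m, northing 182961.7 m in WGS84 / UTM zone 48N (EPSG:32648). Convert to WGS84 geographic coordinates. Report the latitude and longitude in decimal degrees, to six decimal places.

Zone 48N: λ₀ = 105°, k₀ = 0.9996, false easting 500000 m.
Meridian distance M = (N − FN)/k₀ = 183034.9 m.
Inverse transverse Mercator on WGS84 gives φ = 1.65470045°, λ = 103.45330001°.

lat 1.654700°, lon 103.453300°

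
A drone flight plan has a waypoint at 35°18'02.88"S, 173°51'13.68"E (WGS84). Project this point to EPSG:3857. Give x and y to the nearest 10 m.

Web Mercator is spherical with R = a = 6378137 m.
x = R·λ = 6378137 × 3.034321227 = 19353316.488 m.
y = R·ln tan(π/4 + φ/2) = 6378137 × -0.659257424 = -4204834.170 m.

x 19353320 m, y -4204830 m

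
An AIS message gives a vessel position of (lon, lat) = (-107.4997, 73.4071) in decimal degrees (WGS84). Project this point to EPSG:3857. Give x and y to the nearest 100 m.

x -11966800 m, y 12280300 m

Web Mercator is spherical with R = a = 6378137 m.
x = R·λ = 6378137 × -1.876223710 = -11966811.864 m.
y = R·ln tan(π/4 + φ/2) = 6378137 × 1.925375808 = 12280310.680 m.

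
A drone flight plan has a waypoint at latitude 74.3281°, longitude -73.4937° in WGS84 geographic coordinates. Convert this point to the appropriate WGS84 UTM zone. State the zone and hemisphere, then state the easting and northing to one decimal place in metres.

Longitude -73.4937° lies in the 6° band [-78°, -72°), giving zone 18; latitude is north of the equator, so 18N.
Zone 18 central meridian λ₀ = 6×18 − 183 = -75°; Δλ = +1.5063°.
Transverse Mercator on WGS84 with k₀ = 0.9996 gives E = 545413.821 m, N = 8249217.477 m.

Zone 18N: E 545413.8 m, N 8249217.5 m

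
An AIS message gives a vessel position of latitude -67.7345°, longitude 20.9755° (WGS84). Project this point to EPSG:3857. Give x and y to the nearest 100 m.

x 2335000 m, y -10368500 m

Web Mercator is spherical with R = a = 6378137 m.
x = R·λ = 6378137 × 0.366091537 = 2334981.979 m.
y = R·ln tan(π/4 + φ/2) = 6378137 × -1.625639129 = -10368549.079 m.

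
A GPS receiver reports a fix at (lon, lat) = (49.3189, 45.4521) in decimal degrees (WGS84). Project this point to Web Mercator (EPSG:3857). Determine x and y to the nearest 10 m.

Web Mercator is spherical with R = a = 6378137 m.
x = R·λ = 6378137 × 0.860777188 = 5490154.834 m.
y = R·ln tan(π/4 + φ/2) = 6378137 × 0.892577004 = 5692978.414 m.

x 5490150 m, y 5692980 m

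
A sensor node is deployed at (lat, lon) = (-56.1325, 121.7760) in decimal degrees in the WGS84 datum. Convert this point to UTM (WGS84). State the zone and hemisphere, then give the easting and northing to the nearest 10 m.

Longitude 121.7760° lies in the 6° band [120°, 126°), giving zone 51; latitude is south of the equator, so 51S.
Zone 51 central meridian λ₀ = 6×51 − 183 = 123°; Δλ = -1.2240°.
Transverse Mercator on WGS84 with k₀ = 0.9996 gives E = 423925.367 m, N = 3778498.608 m.

Zone 51S: E 423930 m, N 3778500 m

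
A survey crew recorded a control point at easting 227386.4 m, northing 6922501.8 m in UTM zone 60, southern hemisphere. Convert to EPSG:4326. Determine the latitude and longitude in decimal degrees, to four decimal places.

Zone 60S: λ₀ = 177°, k₀ = 0.9996, false easting 500000 m, false northing 10000000 m.
Meridian distance M = (N − FN)/k₀ = -3078729.7 m.
Inverse transverse Mercator on WGS84 gives φ = -27.79440013°, λ = 174.23320040°.

lat -27.7944°, lon 174.2332°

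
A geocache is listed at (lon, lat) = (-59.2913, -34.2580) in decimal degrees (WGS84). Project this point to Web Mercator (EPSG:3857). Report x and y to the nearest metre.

x -6600277 m, y -4063498 m

Web Mercator is spherical with R = a = 6378137 m.
x = R·λ = 6378137 × -1.034828403 = -6600277.324 m.
y = R·ln tan(π/4 + φ/2) = 6378137 × -0.637097942 = -4063497.957 m.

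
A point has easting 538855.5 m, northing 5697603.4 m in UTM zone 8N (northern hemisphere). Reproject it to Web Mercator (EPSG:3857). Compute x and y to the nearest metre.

x -14965915 m, y 6697408 m

Unproject from UTM 8N (λ₀ = -135°) → φ = 51.42830012°, λ = -134.44109982°.
Web Mercator (R = 6378137 m): x = -14965914.773 m, y = 6697407.618 m.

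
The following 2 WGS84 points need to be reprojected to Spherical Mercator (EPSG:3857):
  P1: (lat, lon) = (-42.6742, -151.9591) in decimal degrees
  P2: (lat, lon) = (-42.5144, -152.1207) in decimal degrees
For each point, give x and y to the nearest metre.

Web Mercator: x = R·λ, y = R·ln tan(π/4+φ/2), R = 6378137 m.
P1 (-42.6742°, -151.9591°) → (-16916009.633, -5262512.513) m.
P2 (-42.5144°, -152.1207°) → (-16933998.863, -5238348.251) m.

P1: x -16916010 m, y -5262513 m; P2: x -16933999 m, y -5238348 m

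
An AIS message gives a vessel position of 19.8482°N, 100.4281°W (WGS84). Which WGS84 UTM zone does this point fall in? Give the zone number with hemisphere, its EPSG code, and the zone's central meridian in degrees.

Zone 14N (EPSG:32614), central meridian -99°

UTM zone = ⌊(λ + 180)/6⌋ + 1; -100.4281° ∈ [-102°, -96°) → zone 14.
Hemisphere: N (φ ≥ 0).
Central meridian λ₀ = 6×14 − 183 = -99°.
EPSG code: 32614.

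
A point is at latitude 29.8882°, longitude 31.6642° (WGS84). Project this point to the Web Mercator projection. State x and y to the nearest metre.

Web Mercator is spherical with R = a = 6378137 m.
x = R·λ = 6378137 × 0.552644545 = 3524842.620 m.
y = R·ln tan(π/4 + φ/2) = 6378137 × 0.547054269 = 3489187.076 m.

x 3524843 m, y 3489187 m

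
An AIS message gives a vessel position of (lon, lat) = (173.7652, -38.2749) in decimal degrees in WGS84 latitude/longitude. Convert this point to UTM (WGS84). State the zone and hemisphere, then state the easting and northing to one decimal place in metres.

Zone 59S: E 741890.2 m, N 5760066.3 m

Longitude 173.7652° lies in the 6° band [168°, 174°), giving zone 59; latitude is south of the equator, so 59S.
Zone 59 central meridian λ₀ = 6×59 − 183 = 171°; Δλ = +2.7652°.
Transverse Mercator on WGS84 with k₀ = 0.9996 gives E = 741890.160 m, N = 5760066.295 m.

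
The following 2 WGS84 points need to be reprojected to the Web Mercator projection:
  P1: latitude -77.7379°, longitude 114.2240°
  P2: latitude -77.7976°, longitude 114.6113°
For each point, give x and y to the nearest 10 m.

P1: x 12715360 m, y -14229840 m; P2: x 12758470 m, y -14261210 m

Web Mercator: x = R·λ, y = R·ln tan(π/4+φ/2), R = 6378137 m.
P1 (-77.7379°, 114.2240°) → (12715357.516, -14229839.719) m.
P2 (-77.7976°, 114.6113°) → (12758471.555, -14261206.276) m.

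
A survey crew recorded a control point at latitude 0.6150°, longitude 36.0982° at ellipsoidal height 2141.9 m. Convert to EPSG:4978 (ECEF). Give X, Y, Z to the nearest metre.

X 5155024 m, Y 3758860 m, Z 68025 m

WGS84: a = 6378137 m, e² = 0.006694380; N(φ) = a/√(1−e²sin²φ) = 6378139.460 m.
X = (N+h)·cosφ·cosλ = 5155023.913 m; Y = (N+h)·cosφ·sinλ = 3758860.032 m; Z = (N(1−e²)+h)·sinφ = 68024.890 m.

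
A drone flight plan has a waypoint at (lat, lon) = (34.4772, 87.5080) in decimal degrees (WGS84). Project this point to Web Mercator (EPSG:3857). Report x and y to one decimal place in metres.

x 9741346.0 m, y 4093059.7 m

Web Mercator is spherical with R = a = 6378137 m.
x = R·λ = 6378137 × 1.527302722 = 9741346.000 m.
y = R·ln tan(π/4 + φ/2) = 6378137 × 0.641732803 = 4093059.734 m.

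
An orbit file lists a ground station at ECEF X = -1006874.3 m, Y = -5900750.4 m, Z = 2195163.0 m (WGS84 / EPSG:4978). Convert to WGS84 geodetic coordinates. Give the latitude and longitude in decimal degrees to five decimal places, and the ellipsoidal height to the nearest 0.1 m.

lat 20.26340°, lon -99.68340°, h 253.6 m

λ = atan2(Y, X) = -99.68340019°; p = √(X²+Y²) = 5986038.0 m.
Bowring's method on WGS84 (a = 6378137 m, b = 6356752.314 m) gives φ = 20.26340026°, h = 253.575 m.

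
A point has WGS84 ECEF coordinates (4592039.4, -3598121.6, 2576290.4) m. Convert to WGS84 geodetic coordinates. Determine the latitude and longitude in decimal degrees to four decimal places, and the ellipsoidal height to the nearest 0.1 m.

lat 23.9694°, lon -38.0807°, h 2716.4 m

λ = atan2(Y, X) = -38.08069961°; p = √(X²+Y²) = 5833807.1 m.
Bowring's method on WGS84 (a = 6378137 m, b = 6356752.314 m) gives φ = 23.96940004°, h = 2716.378 m.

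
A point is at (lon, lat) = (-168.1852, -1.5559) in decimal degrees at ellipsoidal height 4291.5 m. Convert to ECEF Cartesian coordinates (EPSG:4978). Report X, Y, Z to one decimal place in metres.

X -6244925.9 m, Y -1306316.6 m, Z -172138.3 m

WGS84: a = 6378137 m, e² = 0.006694380; N(φ) = a/√(1−e²sin²φ) = 6378152.739 m.
X = (N+h)·cosφ·cosλ = -6244925.886 m; Y = (N+h)·cosφ·sinλ = -1306316.602 m; Z = (N(1−e²)+h)·sinφ = -172138.320 m.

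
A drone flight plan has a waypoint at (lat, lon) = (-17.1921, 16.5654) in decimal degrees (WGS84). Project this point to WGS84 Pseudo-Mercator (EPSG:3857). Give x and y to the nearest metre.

Web Mercator is spherical with R = a = 6378137 m.
x = R·λ = 6378137 × 0.289120772 = 1844051.893 m.
y = R·ln tan(π/4 + φ/2) = 6378137 × -0.304665472 = -1943198.119 m.

x 1844052 m, y -1943198 m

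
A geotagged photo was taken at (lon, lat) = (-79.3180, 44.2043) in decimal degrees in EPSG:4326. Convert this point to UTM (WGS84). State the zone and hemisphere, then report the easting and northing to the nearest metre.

Zone 17N: E 634390 m, N 4895940 m

Longitude -79.3180° lies in the 6° band [-84°, -78°), giving zone 17; latitude is north of the equator, so 17N.
Zone 17 central meridian λ₀ = 6×17 − 183 = -81°; Δλ = +1.6820°.
Transverse Mercator on WGS84 with k₀ = 0.9996 gives E = 634389.827 m, N = 4895939.937 m.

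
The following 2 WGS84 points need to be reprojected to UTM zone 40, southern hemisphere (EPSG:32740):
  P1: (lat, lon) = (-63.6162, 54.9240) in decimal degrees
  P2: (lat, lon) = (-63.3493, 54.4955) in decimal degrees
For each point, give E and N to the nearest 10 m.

UTM zone 40S: λ₀ = 57°, k₀ = 0.9996.
P1 (-63.6162°, 54.9240°) → (397081.503, 2944082.018) m.
P2 (-63.3493°, 54.4955°) → (374682.667, 2973043.356) m.

P1: E 397080 m, N 2944080 m; P2: E 374680 m, N 2973040 m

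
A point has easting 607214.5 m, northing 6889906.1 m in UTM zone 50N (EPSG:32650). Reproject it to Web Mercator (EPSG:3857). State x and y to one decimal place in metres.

Unproject from UTM 50N (λ₀ = 117°) → φ = 62.12589972°, λ = 119.05570059°.
Web Mercator (R = 6378137 m): x = 13253219.965 m, y = 8889057.591 m.

x 13253220.0 m, y 8889057.6 m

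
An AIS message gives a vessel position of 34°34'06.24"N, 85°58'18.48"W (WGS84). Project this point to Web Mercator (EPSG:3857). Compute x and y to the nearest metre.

x -9570337 m, y 4105382 m

Web Mercator is spherical with R = a = 6378137 m.
x = R·λ = 6378137 × -1.500490974 = -9570336.999 m.
y = R·ln tan(π/4 + φ/2) = 6378137 × 0.643664760 = 4105382.019 m.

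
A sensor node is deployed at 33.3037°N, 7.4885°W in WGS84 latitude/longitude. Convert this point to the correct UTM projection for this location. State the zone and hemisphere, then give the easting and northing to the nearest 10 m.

Longitude -7.4885° lies in the 6° band [-12°, -6°), giving zone 29; latitude is north of the equator, so 29N.
Zone 29 central meridian λ₀ = 6×29 − 183 = -9°; Δλ = +1.5115°.
Transverse Mercator on WGS84 with k₀ = 0.9996 gives E = 640718.839 m, N = 3685975.276 m.

Zone 29N: E 640720 m, N 3685980 m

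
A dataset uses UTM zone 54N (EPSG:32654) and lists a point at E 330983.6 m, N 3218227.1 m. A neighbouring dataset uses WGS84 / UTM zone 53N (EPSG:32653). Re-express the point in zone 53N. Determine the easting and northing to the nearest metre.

UTM 54N → geographic: φ = 29.08120029°, λ = 139.26349976°.
UTM 53N (λ₀ = 135°) forward: E = 915143.101 m, N = 3224498.259 m.

E 915143 m, N 3224498 m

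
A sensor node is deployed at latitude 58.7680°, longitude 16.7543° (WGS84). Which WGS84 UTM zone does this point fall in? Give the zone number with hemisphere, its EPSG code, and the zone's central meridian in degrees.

UTM zone = ⌊(λ + 180)/6⌋ + 1; 16.7543° ∈ [12°, 18°) → zone 33.
Hemisphere: N (φ ≥ 0).
Central meridian λ₀ = 6×33 − 183 = 15°.
EPSG code: 32633.

Zone 33N (EPSG:32633), central meridian 15°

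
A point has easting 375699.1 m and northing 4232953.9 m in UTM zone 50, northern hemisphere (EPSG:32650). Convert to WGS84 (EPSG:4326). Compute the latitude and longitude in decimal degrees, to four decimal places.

Zone 50N: λ₀ = 117°, k₀ = 0.9996, false easting 500000 m.
Meridian distance M = (N − FN)/k₀ = 4234647.8 m.
Inverse transverse Mercator on WGS84 gives φ = 38.23600041°, λ = 115.57969970°.

lat 38.2360°, lon 115.5797°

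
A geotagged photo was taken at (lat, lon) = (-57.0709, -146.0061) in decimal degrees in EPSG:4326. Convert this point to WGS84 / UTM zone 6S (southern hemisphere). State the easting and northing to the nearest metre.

E 560261 m, N 3674283 m

Zone 6 central meridian λ₀ = 6×6 − 183 = -147°; Δλ = +0.9939°.
Transverse Mercator on WGS84 with k₀ = 0.9996 gives E = 560261.214 m, N = 3674283.060 m.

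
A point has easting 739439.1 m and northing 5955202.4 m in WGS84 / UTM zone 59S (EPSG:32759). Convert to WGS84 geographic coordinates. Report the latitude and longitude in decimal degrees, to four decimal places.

lat -36.5186°, lon 173.6740°

Zone 59S: λ₀ = 171°, k₀ = 0.9996, false easting 500000 m, false northing 10000000 m.
Meridian distance M = (N − FN)/k₀ = -4046416.2 m.
Inverse transverse Mercator on WGS84 gives φ = -36.51860007°, λ = 173.67400033°.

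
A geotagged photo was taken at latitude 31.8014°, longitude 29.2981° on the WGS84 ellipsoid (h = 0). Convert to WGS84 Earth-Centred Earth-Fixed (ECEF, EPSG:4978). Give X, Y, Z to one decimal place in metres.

X 4731670.5 m, Y 2655083.3 m, Z 3341735.7 m

WGS84: a = 6378137 m, e² = 0.006694380; N(φ) = a/√(1−e²sin²φ) = 6384073.943 m.
X = (N+h)·cosφ·cosλ = 4731670.456 m; Y = (N+h)·cosφ·sinλ = 2655083.305 m; Z = (N(1−e²)+h)·sinφ = 3341735.722 m.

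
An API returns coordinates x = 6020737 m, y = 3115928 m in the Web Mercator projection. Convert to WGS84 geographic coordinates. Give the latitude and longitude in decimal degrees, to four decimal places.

lat 26.9396°, lon 54.0852°

R = 6378137 m. λ = x/R = 54.08520069°.
φ = 2·arctan(exp(y/R)) − 90° = 2·arctan(1.62992) − 90° = 26.93960327°.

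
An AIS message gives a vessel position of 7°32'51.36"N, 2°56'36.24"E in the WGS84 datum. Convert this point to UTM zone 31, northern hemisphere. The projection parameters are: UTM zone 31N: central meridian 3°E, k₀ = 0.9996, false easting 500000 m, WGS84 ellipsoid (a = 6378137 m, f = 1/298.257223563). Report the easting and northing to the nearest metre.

E 493756 m, N 834285 m

Zone 31 central meridian λ₀ = 6×31 − 183 = 3°; Δλ = -0.0566°.
Transverse Mercator on WGS84 with k₀ = 0.9996 gives E = 493756.042 m, N = 834285.273 m.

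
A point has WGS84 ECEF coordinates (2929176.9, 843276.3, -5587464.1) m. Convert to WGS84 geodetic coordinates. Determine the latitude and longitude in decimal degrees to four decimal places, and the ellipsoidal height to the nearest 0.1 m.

λ = atan2(Y, X) = 16.06050039°; p = √(X²+Y²) = 3048145.7 m.
Bowring's method on WGS84 (a = 6378137 m, b = 6356752.314 m) gives φ = -61.54750009°, h = 3183.178 m.

lat -61.5475°, lon 16.0605°, h 3183.2 m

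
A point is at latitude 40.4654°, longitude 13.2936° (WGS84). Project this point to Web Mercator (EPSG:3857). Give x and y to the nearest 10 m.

x 1479840 m, y 4933810 m

Web Mercator is spherical with R = a = 6378137 m.
x = R·λ = 6378137 × 0.232017089 = 1479836.783 m.
y = R·ln tan(π/4 + φ/2) = 6378137 × 0.773549584 = 4933805.221 m.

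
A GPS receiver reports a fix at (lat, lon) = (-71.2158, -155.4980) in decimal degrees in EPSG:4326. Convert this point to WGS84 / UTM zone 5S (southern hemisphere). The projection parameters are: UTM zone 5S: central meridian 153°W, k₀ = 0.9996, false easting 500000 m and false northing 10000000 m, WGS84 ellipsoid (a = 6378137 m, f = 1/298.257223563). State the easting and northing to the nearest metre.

Zone 5 central meridian λ₀ = 6×5 − 183 = -153°; Δλ = -2.4980°.
Transverse Mercator on WGS84 with k₀ = 0.9996 gives E = 410246.827 m, N = 2096682.138 m.

E 410247 m, N 2096682 m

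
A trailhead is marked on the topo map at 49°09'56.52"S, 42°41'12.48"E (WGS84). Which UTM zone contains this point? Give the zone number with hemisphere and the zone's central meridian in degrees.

UTM zone = ⌊(λ + 180)/6⌋ + 1; 42.6868° ∈ [42°, 48°) → zone 38.
Hemisphere: S (φ < 0).
Central meridian λ₀ = 6×38 − 183 = 45°.

Zone 38S, central meridian 45°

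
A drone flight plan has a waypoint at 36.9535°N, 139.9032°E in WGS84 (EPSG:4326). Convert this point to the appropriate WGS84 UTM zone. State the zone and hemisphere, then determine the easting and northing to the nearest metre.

Longitude 139.9032° lies in the 6° band [138°, 144°), giving zone 54; latitude is north of the equator, so 54N.
Zone 54 central meridian λ₀ = 6×54 − 183 = 141°; Δλ = -1.0968°.
Transverse Mercator on WGS84 with k₀ = 0.9996 gives E = 402349.986 m, N = 4090275.912 m.

Zone 54N: E 402350 m, N 4090276 m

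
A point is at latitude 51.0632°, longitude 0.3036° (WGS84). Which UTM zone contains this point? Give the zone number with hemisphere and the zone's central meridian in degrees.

Zone 31N, central meridian 3°

UTM zone = ⌊(λ + 180)/6⌋ + 1; 0.3036° ∈ [0°, 6°) → zone 31.
Hemisphere: N (φ ≥ 0).
Central meridian λ₀ = 6×31 − 183 = 3°.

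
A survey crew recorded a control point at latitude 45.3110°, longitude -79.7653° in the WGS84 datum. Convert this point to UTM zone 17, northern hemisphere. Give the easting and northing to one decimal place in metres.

Zone 17 central meridian λ₀ = 6×17 − 183 = -81°; Δλ = +1.2347°.
Transverse Mercator on WGS84 with k₀ = 0.9996 gives E = 596785.297 m, N = 5018240.952 m.

E 596785.3 m, N 5018241.0 m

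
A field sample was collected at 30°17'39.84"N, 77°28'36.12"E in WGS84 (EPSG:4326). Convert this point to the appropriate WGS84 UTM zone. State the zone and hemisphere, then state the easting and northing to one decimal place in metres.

Zone 43N: E 738200.5 m, N 3354006.0 m

Longitude 77.4767° lies in the 6° band [72°, 78°), giving zone 43; latitude is north of the equator, so 43N.
Zone 43 central meridian λ₀ = 6×43 − 183 = 75°; Δλ = +2.4767°.
Transverse Mercator on WGS84 with k₀ = 0.9996 gives E = 738200.463 m, N = 3354006.030 m.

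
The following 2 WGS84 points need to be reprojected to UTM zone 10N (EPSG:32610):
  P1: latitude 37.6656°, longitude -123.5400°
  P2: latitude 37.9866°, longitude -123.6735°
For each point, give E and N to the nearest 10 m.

P1: E 452370 m, N 4168850 m; P2: E 440860 m, N 4204540 m

UTM zone 10N: λ₀ = -123°, k₀ = 0.9996.
P1 (37.6656°, -123.5400°) → (452374.788, 4168850.841) m.
P2 (37.9866°, -123.6735°) → (440857.408, 4204542.212) m.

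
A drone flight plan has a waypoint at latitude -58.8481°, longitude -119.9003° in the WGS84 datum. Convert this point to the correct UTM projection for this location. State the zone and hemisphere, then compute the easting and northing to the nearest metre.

Longitude -119.9003° lies in the 6° band [-120°, -114°), giving zone 11; latitude is south of the equator, so 11S.
Zone 11 central meridian λ₀ = 6×11 − 183 = -117°; Δλ = -2.9003°.
Transverse Mercator on WGS84 with k₀ = 0.9996 gives E = 332670.972 m, N = 3473236.367 m.

Zone 11S: E 332671 m, N 3473236 m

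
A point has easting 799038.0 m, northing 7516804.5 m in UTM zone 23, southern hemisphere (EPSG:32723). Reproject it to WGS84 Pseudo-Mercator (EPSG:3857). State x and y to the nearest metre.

Unproject from UTM 23S (λ₀ = -45°) → φ = -22.42889992°, λ = -42.09499963°.
Web Mercator (R = 6378137 m): x = -4685993.923 m, y = -2563098.301 m.

x -4685994 m, y -2563098 m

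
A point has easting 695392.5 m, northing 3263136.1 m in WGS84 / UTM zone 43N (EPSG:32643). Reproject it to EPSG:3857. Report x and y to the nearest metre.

Unproject from UTM 43N (λ₀ = 75°) → φ = 29.48250029°, λ = 77.01530013°.
Web Mercator (R = 6378137 m): x = 8573303.994 m, y = 3437202.021 m.

x 8573304 m, y 3437202 m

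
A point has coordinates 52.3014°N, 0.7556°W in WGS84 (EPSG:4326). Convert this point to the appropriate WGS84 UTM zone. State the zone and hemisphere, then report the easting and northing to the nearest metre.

Longitude -0.7556° lies in the 6° band [-6°, 0°), giving zone 30; latitude is north of the equator, so 30N.
Zone 30 central meridian λ₀ = 6×30 − 183 = -3°; Δλ = +2.2444°.
Transverse Mercator on WGS84 with k₀ = 0.9996 gives E = 653032.517 m, N = 5796933.758 m.

Zone 30N: E 653033 m, N 5796934 m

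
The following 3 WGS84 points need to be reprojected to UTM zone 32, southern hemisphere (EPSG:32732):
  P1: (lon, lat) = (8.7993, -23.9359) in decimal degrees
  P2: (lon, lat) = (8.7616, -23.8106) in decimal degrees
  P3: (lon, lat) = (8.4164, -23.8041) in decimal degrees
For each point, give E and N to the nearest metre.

UTM zone 32S: λ₀ = 9°, k₀ = 0.9996.
P1 (-23.9359°, 8.7993°) → (479576.461, 7352855.681) m.
P2 (-23.8106°, 8.7616°) → (475716.677, 7366722.023) m.
P3 (-23.8041°, 8.4164°) → (440551.210, 7367339.839) m.

P1: E 479576 m, N 7352856 m; P2: E 475717 m, N 7366722 m; P3: E 440551 m, N 7367340 m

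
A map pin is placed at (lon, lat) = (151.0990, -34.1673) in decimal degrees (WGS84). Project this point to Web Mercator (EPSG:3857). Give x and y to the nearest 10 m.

x 16820260 m, y -4051290 m

Web Mercator is spherical with R = a = 6378137 m.
x = R·λ = 6378137 × 2.637175046 = 16820263.739 m.
y = R·ln tan(π/4 + φ/2) = 6378137 × -0.635183677 = -4051288.512 m.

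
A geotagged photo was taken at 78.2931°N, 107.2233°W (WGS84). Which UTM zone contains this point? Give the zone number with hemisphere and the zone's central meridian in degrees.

Zone 13N, central meridian -105°

UTM zone = ⌊(λ + 180)/6⌋ + 1; -107.2233° ∈ [-108°, -102°) → zone 13.
Hemisphere: N (φ ≥ 0).
Central meridian λ₀ = 6×13 − 183 = -105°.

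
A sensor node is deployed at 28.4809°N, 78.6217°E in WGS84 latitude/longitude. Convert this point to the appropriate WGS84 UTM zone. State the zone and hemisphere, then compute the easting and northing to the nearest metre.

Longitude 78.6217° lies in the 6° band [78°, 84°), giving zone 44; latitude is north of the equator, so 44N.
Zone 44 central meridian λ₀ = 6×44 − 183 = 81°; Δλ = -2.3783°.
Transverse Mercator on WGS84 with k₀ = 0.9996 gives E = 267169.173 m, N = 3152781.212 m.

Zone 44N: E 267169 m, N 3152781 m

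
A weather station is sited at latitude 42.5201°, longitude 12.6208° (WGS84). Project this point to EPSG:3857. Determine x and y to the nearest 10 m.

x 1404940 m, y 5239210 m

Web Mercator is spherical with R = a = 6378137 m.
x = R·λ = 6378137 × 0.220274514 = 1404941.029 m.
y = R·ln tan(π/4 + φ/2) = 6378137 × 0.821432515 = 5239209.116 m.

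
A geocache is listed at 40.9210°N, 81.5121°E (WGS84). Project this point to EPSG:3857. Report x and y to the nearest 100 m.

x 9073900 m, y 5000700 m

Web Mercator is spherical with R = a = 6378137 m.
x = R·λ = 6378137 × 1.422654525 = 9073885.465 m.
y = R·ln tan(π/4 + φ/2) = 6378137 × 0.784037119 = 5000696.156 m.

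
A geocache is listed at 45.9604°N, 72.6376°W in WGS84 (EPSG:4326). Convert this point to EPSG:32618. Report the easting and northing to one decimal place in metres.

Zone 18 central meridian λ₀ = 6×18 − 183 = -75°; Δλ = +2.3624°.
Transverse Mercator on WGS84 with k₀ = 0.9996 gives E = 683054.881 m, N = 5092361.288 m.

E 683054.9 m, N 5092361.3 m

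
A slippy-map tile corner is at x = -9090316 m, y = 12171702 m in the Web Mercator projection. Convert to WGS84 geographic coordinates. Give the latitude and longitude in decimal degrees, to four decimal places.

R = 6378137 m. λ = x/R = -81.65969800°.
φ = 2·arctan(exp(y/R)) − 90° = 2·arctan(6.74194) − 90° = 73.12619979°.

lat 73.1262°, lon -81.6597°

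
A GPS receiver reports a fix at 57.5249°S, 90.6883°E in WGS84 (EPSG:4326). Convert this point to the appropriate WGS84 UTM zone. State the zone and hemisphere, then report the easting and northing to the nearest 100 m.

Zone 46S: E 361600 m, N 3621800 m

Longitude 90.6883° lies in the 6° band [90°, 96°), giving zone 46; latitude is south of the equator, so 46S.
Zone 46 central meridian λ₀ = 6×46 − 183 = 93°; Δλ = -2.3117°.
Transverse Mercator on WGS84 with k₀ = 0.9996 gives E = 361568.077 m, N = 3621825.755 m.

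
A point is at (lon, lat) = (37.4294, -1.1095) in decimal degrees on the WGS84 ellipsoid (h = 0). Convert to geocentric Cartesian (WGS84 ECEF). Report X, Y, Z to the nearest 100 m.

X 5064000 m, Y 3875800 m, Z -122700 m

WGS84: a = 6378137 m, e² = 0.006694380; N(φ) = a/√(1−e²sin²φ) = 6378145.004 m.
X = (N+h)·cosφ·cosλ = 5063953.567 m; Y = (N+h)·cosφ·sinλ = 3875803.836 m; Z = (N(1−e²)+h)·sinφ = -122674.646 m.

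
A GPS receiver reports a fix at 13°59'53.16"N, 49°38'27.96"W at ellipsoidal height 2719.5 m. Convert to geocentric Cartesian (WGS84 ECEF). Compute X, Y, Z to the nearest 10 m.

X 4010150 m, Y -4718770 m, Z 1533440 m

WGS84: a = 6378137 m, e² = 0.006694380; N(φ) = a/√(1−e²sin²φ) = 6379386.501 m.
X = (N+h)·cosφ·cosλ = 4010151.346 m; Y = (N+h)·cosφ·sinλ = -4718765.756 m; Z = (N(1−e²)+h)·sinφ = 1533435.677 m.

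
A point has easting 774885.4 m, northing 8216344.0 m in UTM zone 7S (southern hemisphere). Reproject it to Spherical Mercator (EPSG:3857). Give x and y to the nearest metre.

Unproject from UTM 7S (λ₀ = -141°) → φ = -16.11760007°, λ = -138.43000034°.
Web Mercator (R = 6378137 m): x = -15409957.149 m, y = -1818345.532 m.

x -15409957 m, y -1818346 m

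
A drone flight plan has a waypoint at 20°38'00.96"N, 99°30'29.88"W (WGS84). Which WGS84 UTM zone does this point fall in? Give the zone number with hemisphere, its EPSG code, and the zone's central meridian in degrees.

UTM zone = ⌊(λ + 180)/6⌋ + 1; -99.5083° ∈ [-102°, -96°) → zone 14.
Hemisphere: N (φ ≥ 0).
Central meridian λ₀ = 6×14 − 183 = -99°.
EPSG code: 32614.

Zone 14N (EPSG:32614), central meridian -99°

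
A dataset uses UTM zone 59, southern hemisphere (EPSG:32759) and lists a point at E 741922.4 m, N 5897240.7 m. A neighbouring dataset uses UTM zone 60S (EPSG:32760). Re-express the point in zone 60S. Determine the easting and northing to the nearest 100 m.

E 208300 m, N 5895700 m

UTM 59S → geographic: φ = -37.03990012°, λ = 173.72009965°.
UTM 60S (λ₀ = 177°) forward: E = 208275.846 m, N = 5895668.484 m.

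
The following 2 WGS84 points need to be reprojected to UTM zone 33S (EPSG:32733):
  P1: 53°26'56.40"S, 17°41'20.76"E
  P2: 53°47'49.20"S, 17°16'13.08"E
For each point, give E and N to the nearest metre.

P1: E 678570 m, N 4074413 m; P2: E 649528 m, N 4036673 m

UTM zone 33S: λ₀ = 15°, k₀ = 0.9996.
P1 (-53.4490°, 17.6891°) → (678569.718, 4074412.656) m.
P2 (-53.7970°, 17.2703°) → (649528.405, 4036672.793) m.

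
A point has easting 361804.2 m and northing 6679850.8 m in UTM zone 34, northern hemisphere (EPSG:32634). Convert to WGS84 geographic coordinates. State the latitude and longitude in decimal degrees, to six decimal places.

lat 60.231900°, lon 18.504499°

Zone 34N: λ₀ = 21°, k₀ = 0.9996, false easting 500000 m.
Meridian distance M = (N − FN)/k₀ = 6682523.8 m.
Inverse transverse Mercator on WGS84 gives φ = 60.23189959°, λ = 18.50449920°.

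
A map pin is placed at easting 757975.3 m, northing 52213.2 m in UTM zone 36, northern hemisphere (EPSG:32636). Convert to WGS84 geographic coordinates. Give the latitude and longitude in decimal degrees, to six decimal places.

Zone 36N: λ₀ = 33°, k₀ = 0.9996, false easting 500000 m.
Meridian distance M = (N − FN)/k₀ = 52234.1 m.
Inverse transverse Mercator on WGS84 gives φ = 0.47200003°, λ = 35.31780043°.

lat 0.472000°, lon 35.317800°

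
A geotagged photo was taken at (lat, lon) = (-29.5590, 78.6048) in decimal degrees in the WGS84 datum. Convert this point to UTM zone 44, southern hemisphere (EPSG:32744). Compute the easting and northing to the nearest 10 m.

Zone 44 central meridian λ₀ = 6×44 − 183 = 81°; Δλ = -2.3952°.
Transverse Mercator on WGS84 with k₀ = 0.9996 gives E = 267939.002 m, N = 6727685.628 m.

E 267940 m, N 6727690 m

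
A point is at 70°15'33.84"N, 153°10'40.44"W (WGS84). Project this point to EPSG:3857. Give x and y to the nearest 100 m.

x -17051700 m, y 11153700 m

Web Mercator is spherical with R = a = 6378137 m.
x = R·λ = 6378137 × -2.673458696 = -17051685.829 m.
y = R·ln tan(π/4 + φ/2) = 6378137 × 1.748735411 = 11153674.029 m.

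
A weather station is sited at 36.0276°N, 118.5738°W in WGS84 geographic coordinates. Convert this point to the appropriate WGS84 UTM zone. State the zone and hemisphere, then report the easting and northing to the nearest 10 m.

Zone 11N: E 358200 m, N 3988160 m

Longitude -118.5738° lies in the 6° band [-120°, -114°), giving zone 11; latitude is north of the equator, so 11N.
Zone 11 central meridian λ₀ = 6×11 − 183 = -117°; Δλ = -1.5738°.
Transverse Mercator on WGS84 with k₀ = 0.9996 gives E = 358201.045 m, N = 3988155.322 m.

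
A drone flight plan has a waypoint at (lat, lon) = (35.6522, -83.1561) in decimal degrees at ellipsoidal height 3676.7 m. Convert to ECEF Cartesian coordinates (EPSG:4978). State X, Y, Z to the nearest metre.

WGS84: a = 6378137 m, e² = 0.006694380; N(φ) = a/√(1−e²sin²φ) = 6385402.232 m.
X = (N+h)·cosφ·cosλ = 618652.623 m; Y = (N+h)·cosφ·sinλ = -5154581.753 m; Z = (N(1−e²)+h)·sinφ = 3699045.731 m.

X 618653 m, Y -5154582 m, Z 3699046 m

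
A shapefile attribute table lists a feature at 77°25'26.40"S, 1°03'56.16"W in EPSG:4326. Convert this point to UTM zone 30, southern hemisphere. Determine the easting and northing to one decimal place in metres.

E 547009.5 m, N 1405136.4 m

Zone 30 central meridian λ₀ = 6×30 − 183 = -3°; Δλ = +1.9344°.
Transverse Mercator on WGS84 with k₀ = 0.9996 gives E = 547009.470 m, N = 1405136.371 m.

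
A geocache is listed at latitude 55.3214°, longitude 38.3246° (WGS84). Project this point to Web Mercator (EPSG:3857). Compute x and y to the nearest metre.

Web Mercator is spherical with R = a = 6378137 m.
x = R·λ = 6378137 × 0.668890455 = 4266274.957 m.
y = R·ln tan(π/4 + φ/2) = 6378137 × 1.164053834 = 7424494.830 m.

x 4266275 m, y 7424495 m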